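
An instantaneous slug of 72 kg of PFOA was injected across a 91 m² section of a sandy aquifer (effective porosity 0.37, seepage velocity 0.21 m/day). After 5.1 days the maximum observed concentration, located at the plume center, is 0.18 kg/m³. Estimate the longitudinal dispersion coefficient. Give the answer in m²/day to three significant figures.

At the plume center C_max = M/(n_e·A·√(4πDt)), so D = M²/(4πt·(n_e·A·C_max)²).
n_e·A·C_max = 0.37 × 91 × 0.18 = 6.061 kg/m.
D = 72²/(4π × 5.1 × 6.061²) = 2.20 m²/day.

2.20 m²/day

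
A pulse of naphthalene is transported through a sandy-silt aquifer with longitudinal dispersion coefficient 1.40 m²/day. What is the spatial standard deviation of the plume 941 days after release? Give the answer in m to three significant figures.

51.3 m

Dispersive spreading gives a Gaussian with σ² = 2Dt; advection only shifts the center.
σ = √(2 × 1.40 × 941) = 51.3 m.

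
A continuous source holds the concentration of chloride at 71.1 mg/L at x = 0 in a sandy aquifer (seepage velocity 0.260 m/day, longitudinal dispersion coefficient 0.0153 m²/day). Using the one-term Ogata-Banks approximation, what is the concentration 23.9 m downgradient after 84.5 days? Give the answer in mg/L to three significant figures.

8.18 mg/L

For a continuous step input, C/C₀ ≈ ½·erfc((x−vt)/(2√(Dt))).
vt = 0.260 × 84.5 = 21.97 m and 2√(Dt) = 2√(0.0153 × 84.5) = 2.274 m.
Argument (x−vt)/(2√(Dt)) = (23.9 − 21.97)/2.274 = 0.8487; ½·erfc(0.8487) = 0.1150.
C = 71.1 × 0.1150 = 8.18 mg/L.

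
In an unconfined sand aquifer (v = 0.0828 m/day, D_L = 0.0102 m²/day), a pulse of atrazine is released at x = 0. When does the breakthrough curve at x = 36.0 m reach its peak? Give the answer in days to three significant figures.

433 days

For the 1D instantaneous-source solution, setting ∂C/∂t = 0 at fixed x gives v²t² + 2Dt − x² = 0, so t = (√(D² + v²x²) − D)/v².
√(D² + v²x²) = √(0.0102² + 0.0828² × 36.0²) = 2.981; v² = 0.00685584.
t = (2.981 − 0.0102)/0.00685584 = 433 days (vs. the pure-advection estimate x/v = 435 d).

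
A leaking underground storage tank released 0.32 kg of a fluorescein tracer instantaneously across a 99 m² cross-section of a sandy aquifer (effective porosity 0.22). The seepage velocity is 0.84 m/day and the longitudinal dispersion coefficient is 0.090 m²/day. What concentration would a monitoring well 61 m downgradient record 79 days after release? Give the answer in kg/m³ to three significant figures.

0.000566 kg/m³

For an instantaneous plane source, C(x,t) = M/(n_e·A·√(4πDt)) · exp(−(x−vt)²/(4Dt)), with n_e·A the pore (flow) area.
Plume center vt = 0.84 × 79 = 66.36 m, so the well at 61 m is 5.36 m upgradient of the peak.
√(4πDt) = 9.452 m, giving peak height M/(n_e·A·√(4πDt)) = 0.32/(0.22 × 99 × 9.452) = 0.001554 kg/m³.
(x−vt)²/(4Dt) = (-5.36)²/(4 × 0.090 × 79) = 1.010; exp(−1.010) = 0.3642.
C = 0.001554 × 0.3642 = 0.000566 kg/m³.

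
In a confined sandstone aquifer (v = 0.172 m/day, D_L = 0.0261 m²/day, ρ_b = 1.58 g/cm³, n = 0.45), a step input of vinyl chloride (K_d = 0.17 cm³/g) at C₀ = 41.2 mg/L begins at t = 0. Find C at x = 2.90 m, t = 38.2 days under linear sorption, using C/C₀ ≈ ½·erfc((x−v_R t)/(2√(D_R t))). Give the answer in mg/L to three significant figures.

Retardation factor R = 1 + ρ_b·K_d/n = 1 + 1.58 × 0.17/0.45 = 1.597.
Sorption retards both mechanisms: v_R = v/R = 0.1077 m/day, D_R = D/R = 0.01634 m²/day.
v_R·t = 0.1077 × 38.2 = 4.11414 m; 2√(D_R t) = 1.580 m; argument = (2.90 − 4.11414)/1.580 = -0.7684.
C = C₀ × ½·erfc(-0.7684) = 41.2 × 0.8614 = 35.5 mg/L.

35.5 mg/L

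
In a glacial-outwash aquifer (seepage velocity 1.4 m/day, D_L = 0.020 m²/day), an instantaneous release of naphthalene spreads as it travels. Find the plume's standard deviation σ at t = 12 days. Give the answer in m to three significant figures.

0.693 m

Dispersive spreading gives a Gaussian with σ² = 2Dt; advection only shifts the center.
σ = √(2 × 0.020 × 12) = 0.693 m.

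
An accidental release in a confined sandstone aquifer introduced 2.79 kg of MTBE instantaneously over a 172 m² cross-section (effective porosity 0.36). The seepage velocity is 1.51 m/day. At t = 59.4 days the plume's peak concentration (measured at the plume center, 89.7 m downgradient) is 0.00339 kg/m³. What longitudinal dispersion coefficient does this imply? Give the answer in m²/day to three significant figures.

At the plume center C_max = M/(n_e·A·√(4πDt)), so D = M²/(4πt·(n_e·A·C_max)²).
n_e·A·C_max = 0.36 × 172 × 0.00339 = 0.2099 kg/m.
D = 2.79²/(4π × 59.4 × 0.2099²) = 0.237 m²/day.

0.237 m²/day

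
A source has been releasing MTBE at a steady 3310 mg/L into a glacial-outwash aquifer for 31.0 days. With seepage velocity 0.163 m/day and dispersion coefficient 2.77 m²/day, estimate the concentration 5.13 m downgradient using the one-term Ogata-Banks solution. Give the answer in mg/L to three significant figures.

1650 mg/L

For a continuous step input, C/C₀ ≈ ½·erfc((x−vt)/(2√(Dt))).
vt = 0.163 × 31.0 = 5.053 m and 2√(Dt) = 2√(2.77 × 31.0) = 18.53 m.
Argument (x−vt)/(2√(Dt)) = (5.13 − 5.053)/18.53 = 0.004155; ½·erfc(0.004155) = 0.4977.
C = 3310 × 0.4977 = 1650 mg/L.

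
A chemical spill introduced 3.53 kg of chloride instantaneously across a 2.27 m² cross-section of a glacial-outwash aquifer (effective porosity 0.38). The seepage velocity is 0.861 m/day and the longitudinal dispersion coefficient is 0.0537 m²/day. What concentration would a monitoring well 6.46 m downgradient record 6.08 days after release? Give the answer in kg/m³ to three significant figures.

For an instantaneous plane source, C(x,t) = M/(n_e·A·√(4πDt)) · exp(−(x−vt)²/(4Dt)), with n_e·A the pore (flow) area.
Plume center vt = 0.861 × 6.08 = 5.23488 m, so the well at 6.46 m is 1.22512 m downgradient of the peak.
√(4πDt) = 2.026 m, giving peak height M/(n_e·A·√(4πDt)) = 3.53/(0.38 × 2.27 × 2.026) = 2.020 kg/m³.
(x−vt)²/(4Dt) = (1.22512)²/(4 × 0.0537 × 6.08) = 1.149; exp(−1.149) = 0.3170.
C = 2.020 × 0.3170 = 0.640 kg/m³.

0.640 kg/m³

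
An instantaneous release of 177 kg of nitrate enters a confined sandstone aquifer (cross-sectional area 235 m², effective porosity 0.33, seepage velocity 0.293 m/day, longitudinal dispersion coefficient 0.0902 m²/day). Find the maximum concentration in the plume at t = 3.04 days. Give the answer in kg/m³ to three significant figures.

The peak of an instantaneous 1D plume sits at x = vt; there the Gaussian factor is 1 and C_max = M/(n_e·A·√(4πDt)), where n_e·A is the pore area the mass is dissolved in.
√(4πDt) = √(4π × 0.0902 × 3.04) = 1.856 m, so C_max = 177/(0.33 × 235 × 1.856) = 1.23 kg/m³.

1.23 kg/m³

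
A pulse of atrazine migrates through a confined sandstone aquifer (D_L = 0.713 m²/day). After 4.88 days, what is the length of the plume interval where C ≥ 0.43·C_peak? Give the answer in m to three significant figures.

The plume is Gaussian with σ = √(2Dt) = √(2 × 0.713 × 4.88) = 2.638 m.
C/C_peak = exp(−Δx²/(2σ²)) = 0.43 ⇒ Δx = σ·√(−2 ln 0.43) = 2.638 × 1.299 = 3.427 m.
Width = 2Δx = 6.85 m.

6.85 m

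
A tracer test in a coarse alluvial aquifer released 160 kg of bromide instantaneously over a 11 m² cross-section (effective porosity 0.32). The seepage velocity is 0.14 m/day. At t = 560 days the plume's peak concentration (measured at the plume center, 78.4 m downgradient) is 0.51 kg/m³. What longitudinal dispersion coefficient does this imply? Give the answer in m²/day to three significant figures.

1.13 m²/day

At the plume center C_max = M/(n_e·A·√(4πDt)), so D = M²/(4πt·(n_e·A·C_max)²).
n_e·A·C_max = 0.32 × 11 × 0.51 = 1.795 kg/m.
D = 160²/(4π × 560 × 1.795²) = 1.13 m²/day.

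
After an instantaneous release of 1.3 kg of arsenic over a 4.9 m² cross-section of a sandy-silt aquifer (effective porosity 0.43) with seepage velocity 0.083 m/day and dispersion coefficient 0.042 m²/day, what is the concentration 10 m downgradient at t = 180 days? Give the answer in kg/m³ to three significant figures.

0.0282 kg/m³

For an instantaneous plane source, C(x,t) = M/(n_e·A·√(4πDt)) · exp(−(x−vt)²/(4Dt)), with n_e·A the pore (flow) area.
Plume center vt = 0.083 × 180 = 14.94 m, so the well at 10 m is 4.94 m upgradient of the peak.
√(4πDt) = 9.747 m, giving peak height M/(n_e·A·√(4πDt)) = 1.3/(0.43 × 4.9 × 9.747) = 0.06330 kg/m³.
(x−vt)²/(4Dt) = (-4.94)²/(4 × 0.042 × 180) = 0.8070; exp(−0.8070) = 0.4462.
C = 0.06330 × 0.4462 = 0.0282 kg/m³.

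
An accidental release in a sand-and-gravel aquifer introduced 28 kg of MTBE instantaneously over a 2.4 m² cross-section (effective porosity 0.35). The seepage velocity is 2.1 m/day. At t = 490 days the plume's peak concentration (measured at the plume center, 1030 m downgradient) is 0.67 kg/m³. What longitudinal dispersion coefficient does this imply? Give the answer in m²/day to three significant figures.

At the plume center C_max = M/(n_e·A·√(4πDt)), so D = M²/(4πt·(n_e·A·C_max)²).
n_e·A·C_max = 0.35 × 2.4 × 0.67 = 0.5628 kg/m.
D = 28²/(4π × 490 × 0.5628²) = 0.402 m²/day.

0.402 m²/day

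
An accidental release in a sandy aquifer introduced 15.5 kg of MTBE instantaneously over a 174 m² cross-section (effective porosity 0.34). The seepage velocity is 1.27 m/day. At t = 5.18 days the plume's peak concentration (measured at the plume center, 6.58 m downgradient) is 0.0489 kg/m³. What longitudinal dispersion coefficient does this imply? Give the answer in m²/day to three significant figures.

At the plume center C_max = M/(n_e·A·√(4πDt)), so D = M²/(4πt·(n_e·A·C_max)²).
n_e·A·C_max = 0.34 × 174 × 0.0489 = 2.893 kg/m.
D = 15.5²/(4π × 5.18 × 2.893²) = 0.441 m²/day.

0.441 m²/day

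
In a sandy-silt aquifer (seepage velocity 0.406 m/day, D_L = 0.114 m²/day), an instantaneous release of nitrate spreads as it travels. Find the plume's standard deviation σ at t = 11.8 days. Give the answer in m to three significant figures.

1.64 m

Dispersive spreading gives a Gaussian with σ² = 2Dt; advection only shifts the center.
σ = √(2 × 0.114 × 11.8) = 1.64 m.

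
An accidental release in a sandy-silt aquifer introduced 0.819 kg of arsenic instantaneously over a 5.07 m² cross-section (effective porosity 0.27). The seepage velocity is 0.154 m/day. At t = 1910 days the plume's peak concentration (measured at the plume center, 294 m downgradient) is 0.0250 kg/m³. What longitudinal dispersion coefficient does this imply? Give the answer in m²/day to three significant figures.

0.0239 m²/day

At the plume center C_max = M/(n_e·A·√(4πDt)), so D = M²/(4πt·(n_e·A·C_max)²).
n_e·A·C_max = 0.27 × 5.07 × 0.0250 = 0.03422 kg/m.
D = 0.819²/(4π × 1910 × 0.03422²) = 0.0239 m²/day.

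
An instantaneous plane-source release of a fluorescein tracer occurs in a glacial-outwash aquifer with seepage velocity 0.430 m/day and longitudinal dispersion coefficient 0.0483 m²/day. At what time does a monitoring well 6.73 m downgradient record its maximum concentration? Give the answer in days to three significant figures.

15.4 days

For the 1D instantaneous-source solution, setting ∂C/∂t = 0 at fixed x gives v²t² + 2Dt − x² = 0, so t = (√(D² + v²x²) − D)/v².
√(D² + v²x²) = √(0.0483² + 0.430² × 6.73²) = 2.894; v² = 0.1849.
t = (2.894 − 0.0483)/0.1849 = 15.4 days (vs. the pure-advection estimate x/v = 15.7 d).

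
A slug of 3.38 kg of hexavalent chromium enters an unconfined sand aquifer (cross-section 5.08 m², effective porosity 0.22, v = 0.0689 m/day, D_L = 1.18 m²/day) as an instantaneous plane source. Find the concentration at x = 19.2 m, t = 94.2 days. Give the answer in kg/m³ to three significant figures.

For an instantaneous plane source, C(x,t) = M/(n_e·A·√(4πDt)) · exp(−(x−vt)²/(4Dt)), with n_e·A the pore (flow) area.
Plume center vt = 0.0689 × 94.2 = 6.49038 m, so the well at 19.2 m is 12.70962 m downgradient of the peak.
√(4πDt) = 37.37 m, giving peak height M/(n_e·A·√(4πDt)) = 3.38/(0.22 × 5.08 × 37.37) = 0.08093 kg/m³.
(x−vt)²/(4Dt) = (12.70962)²/(4 × 1.18 × 94.2) = 0.3633; exp(−0.3633) = 0.6954.
C = 0.08093 × 0.6954 = 0.0563 kg/m³.

0.0563 kg/m³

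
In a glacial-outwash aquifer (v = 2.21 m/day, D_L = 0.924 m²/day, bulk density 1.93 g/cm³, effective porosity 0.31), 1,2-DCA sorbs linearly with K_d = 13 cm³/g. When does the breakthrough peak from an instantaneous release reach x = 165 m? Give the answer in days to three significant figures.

6100 days

Retardation factor R = 1 + ρ_b·K_d/n = 1 + 1.93 × 13/0.31 = 81.94.
Sorption retards both mechanisms: v_R = v/R = 0.02697 m/day, D_R = D/R = 0.01128 m²/day.
Peak time from v_R²t² + 2D_R t − x² = 0: t = (√(D_R² + v_R²x²) − D_R)/v_R².
√(D_R² + v_R²x²) = √(0.01128² + 0.02697² × 165²) = 4.450; v_R² = 0.0007274.
t = (4.450 − 0.01128)/0.0007274 = 6100 days.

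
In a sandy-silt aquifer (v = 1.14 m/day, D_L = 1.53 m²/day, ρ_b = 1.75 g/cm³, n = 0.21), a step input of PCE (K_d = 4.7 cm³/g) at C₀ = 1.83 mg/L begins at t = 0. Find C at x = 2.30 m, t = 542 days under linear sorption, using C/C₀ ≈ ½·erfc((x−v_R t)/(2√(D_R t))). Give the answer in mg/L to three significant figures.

1.79 mg/L

Retardation factor R = 1 + ρ_b·K_d/n = 1 + 1.75 × 4.7/0.21 = 40.17.
Sorption retards both mechanisms: v_R = v/R = 0.02838 m/day, D_R = D/R = 0.03809 m²/day.
v_R·t = 0.02838 × 542 = 15.38196 m; 2√(D_R t) = 9.087 m; argument = (2.30 − 15.38196)/9.087 = -1.440.
C = C₀ × ½·erfc(-1.440) = 1.83 × 0.9791 = 1.79 mg/L.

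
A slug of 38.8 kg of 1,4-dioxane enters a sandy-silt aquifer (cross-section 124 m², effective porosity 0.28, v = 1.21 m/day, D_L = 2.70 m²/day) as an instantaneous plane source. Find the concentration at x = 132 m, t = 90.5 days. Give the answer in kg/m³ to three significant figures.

0.0120 kg/m³

For an instantaneous plane source, C(x,t) = M/(n_e·A·√(4πDt)) · exp(−(x−vt)²/(4Dt)), with n_e·A the pore (flow) area.
Plume center vt = 1.21 × 90.5 = 109.505 m, so the well at 132 m is 22.495 m downgradient of the peak.
√(4πDt) = 55.41 m, giving peak height M/(n_e·A·√(4πDt)) = 38.8/(0.28 × 124 × 55.41) = 0.02017 kg/m³.
(x−vt)²/(4Dt) = (22.495)²/(4 × 2.70 × 90.5) = 0.5177; exp(−0.5177) = 0.5959.
C = 0.02017 × 0.5959 = 0.0120 kg/m³.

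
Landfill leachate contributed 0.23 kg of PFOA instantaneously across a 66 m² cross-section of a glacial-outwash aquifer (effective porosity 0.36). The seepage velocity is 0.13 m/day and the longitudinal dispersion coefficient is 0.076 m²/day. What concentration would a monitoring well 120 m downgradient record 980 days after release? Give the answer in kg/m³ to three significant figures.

For an instantaneous plane source, C(x,t) = M/(n_e·A·√(4πDt)) · exp(−(x−vt)²/(4Dt)), with n_e·A the pore (flow) area.
Plume center vt = 0.13 × 980 = 127.4 m, so the well at 120 m is 7.4 m upgradient of the peak.
√(4πDt) = 30.59 m, giving peak height M/(n_e·A·√(4πDt)) = 0.23/(0.36 × 66 × 30.59) = 0.0003164 kg/m³.
(x−vt)²/(4Dt) = (-7.4)²/(4 × 0.076 × 980) = 0.1838; exp(−0.1838) = 0.8321.
C = 0.0003164 × 0.8321 = 0.000263 kg/m³.

0.000263 kg/m³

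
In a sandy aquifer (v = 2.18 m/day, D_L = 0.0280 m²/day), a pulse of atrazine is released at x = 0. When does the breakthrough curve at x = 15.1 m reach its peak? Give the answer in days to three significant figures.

For the 1D instantaneous-source solution, setting ∂C/∂t = 0 at fixed x gives v²t² + 2Dt − x² = 0, so t = (√(D² + v²x²) − D)/v².
√(D² + v²x²) = √(0.0280² + 2.18² × 15.1²) = 32.92; v² = 4.7524.
t = (32.92 − 0.0280)/4.7524 = 6.92 days (vs. the pure-advection estimate x/v = 6.93 d).

6.92 days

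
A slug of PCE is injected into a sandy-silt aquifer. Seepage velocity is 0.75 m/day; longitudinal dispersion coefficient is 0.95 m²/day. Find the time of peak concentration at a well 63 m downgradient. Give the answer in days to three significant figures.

82.3 days

For the 1D instantaneous-source solution, setting ∂C/∂t = 0 at fixed x gives v²t² + 2Dt − x² = 0, so t = (√(D² + v²x²) − D)/v².
√(D² + v²x²) = √(0.95² + 0.75² × 63²) = 47.26; v² = 0.5625.
t = (47.26 − 0.95)/0.5625 = 82.3 days (vs. the pure-advection estimate x/v = 84.0 d).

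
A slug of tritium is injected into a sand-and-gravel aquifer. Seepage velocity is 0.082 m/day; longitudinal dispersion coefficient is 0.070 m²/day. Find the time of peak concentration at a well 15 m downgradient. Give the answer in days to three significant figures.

173 days

For the 1D instantaneous-source solution, setting ∂C/∂t = 0 at fixed x gives v²t² + 2Dt − x² = 0, so t = (√(D² + v²x²) − D)/v².
√(D² + v²x²) = √(0.070² + 0.082² × 15²) = 1.232; v² = 0.006724.
t = (1.232 − 0.070)/0.006724 = 173 days (vs. the pure-advection estimate x/v = 183 d).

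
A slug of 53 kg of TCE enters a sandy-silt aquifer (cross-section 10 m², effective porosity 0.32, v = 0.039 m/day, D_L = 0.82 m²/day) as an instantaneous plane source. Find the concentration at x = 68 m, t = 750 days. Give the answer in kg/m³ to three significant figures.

For an instantaneous plane source, C(x,t) = M/(n_e·A·√(4πDt)) · exp(−(x−vt)²/(4Dt)), with n_e·A the pore (flow) area.
Plume center vt = 0.039 × 750 = 29.25 m, so the well at 68 m is 38.75 m downgradient of the peak.
√(4πDt) = 87.91 m, giving peak height M/(n_e·A·√(4πDt)) = 53/(0.32 × 10 × 87.91) = 0.1884 kg/m³.
(x−vt)²/(4Dt) = (38.75)²/(4 × 0.82 × 750) = 0.6104; exp(−0.6104) = 0.5431.
C = 0.1884 × 0.5431 = 0.102 kg/m³.

0.102 kg/m³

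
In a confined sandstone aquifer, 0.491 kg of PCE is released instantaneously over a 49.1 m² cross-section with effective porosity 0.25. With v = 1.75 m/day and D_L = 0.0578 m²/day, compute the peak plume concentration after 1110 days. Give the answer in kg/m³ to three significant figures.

0.00141 kg/m³

The peak of an instantaneous 1D plume sits at x = vt; there the Gaussian factor is 1 and C_max = M/(n_e·A·√(4πDt)), where n_e·A is the pore area the mass is dissolved in.
√(4πDt) = √(4π × 0.0578 × 1110) = 28.39 m, so C_max = 0.491/(0.25 × 49.1 × 28.39) = 0.00141 kg/m³.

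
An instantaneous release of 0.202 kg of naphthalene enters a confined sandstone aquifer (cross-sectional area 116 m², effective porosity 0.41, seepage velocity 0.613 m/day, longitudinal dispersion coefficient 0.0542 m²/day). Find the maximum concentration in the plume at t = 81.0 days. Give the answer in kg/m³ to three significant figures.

The peak of an instantaneous 1D plume sits at x = vt; there the Gaussian factor is 1 and C_max = M/(n_e·A·√(4πDt)), where n_e·A is the pore area the mass is dissolved in.
√(4πDt) = √(4π × 0.0542 × 81.0) = 7.428 m, so C_max = 0.202/(0.41 × 116 × 7.428) = 0.000572 kg/m³.

0.000572 kg/m³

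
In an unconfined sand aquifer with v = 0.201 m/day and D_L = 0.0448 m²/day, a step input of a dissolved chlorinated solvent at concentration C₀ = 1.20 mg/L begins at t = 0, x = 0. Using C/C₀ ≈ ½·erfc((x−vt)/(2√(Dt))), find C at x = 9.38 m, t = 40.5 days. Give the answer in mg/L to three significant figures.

0.309 mg/L

For a continuous step input, C/C₀ ≈ ½·erfc((x−vt)/(2√(Dt))).
vt = 0.201 × 40.5 = 8.1405 m and 2√(Dt) = 2√(0.0448 × 40.5) = 2.694 m.
Argument (x−vt)/(2√(Dt)) = (9.38 − 8.1405)/2.694 = 0.4601; ½·erfc(0.4601) = 0.2576.
C = 1.20 × 0.2576 = 0.309 mg/L.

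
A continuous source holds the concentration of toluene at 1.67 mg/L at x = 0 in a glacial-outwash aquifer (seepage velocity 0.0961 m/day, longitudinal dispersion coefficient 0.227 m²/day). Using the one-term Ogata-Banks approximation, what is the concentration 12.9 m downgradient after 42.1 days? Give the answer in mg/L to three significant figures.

For a continuous step input, C/C₀ ≈ ½·erfc((x−vt)/(2√(Dt))).
vt = 0.0961 × 42.1 = 4.04581 m and 2√(Dt) = 2√(0.227 × 42.1) = 6.183 m.
Argument (x−vt)/(2√(Dt)) = (12.9 − 4.04581)/6.183 = 1.432; ½·erfc(1.432) = 0.02143.
C = 1.67 × 0.02143 = 0.0358 mg/L.

0.0358 mg/L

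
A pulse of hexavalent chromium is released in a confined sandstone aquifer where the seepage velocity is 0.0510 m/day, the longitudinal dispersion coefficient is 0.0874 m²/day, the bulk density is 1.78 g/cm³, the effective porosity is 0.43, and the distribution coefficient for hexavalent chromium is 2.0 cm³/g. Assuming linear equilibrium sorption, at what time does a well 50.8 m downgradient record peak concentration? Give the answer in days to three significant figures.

8940 days

Retardation factor R = 1 + ρ_b·K_d/n = 1 + 1.78 × 2.0/0.43 = 9.279.
Sorption retards both mechanisms: v_R = v/R = 0.005496 m/day, D_R = D/R = 0.009419 m²/day.
Peak time from v_R²t² + 2D_R t − x² = 0: t = (√(D_R² + v_R²x²) − D_R)/v_R².
√(D_R² + v_R²x²) = √(0.009419² + 0.005496² × 50.8²) = 0.2794; v_R² = 3.021e-05.
t = (0.2794 − 0.009419)/3.021e-05 = 8940 days.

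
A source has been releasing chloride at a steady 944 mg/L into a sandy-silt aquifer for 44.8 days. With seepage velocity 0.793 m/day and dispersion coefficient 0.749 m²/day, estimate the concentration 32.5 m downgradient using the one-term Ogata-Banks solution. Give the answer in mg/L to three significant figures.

For a continuous step input, C/C₀ ≈ ½·erfc((x−vt)/(2√(Dt))).
vt = 0.793 × 44.8 = 35.5264 m and 2√(Dt) = 2√(0.749 × 44.8) = 11.59 m.
Argument (x−vt)/(2√(Dt)) = (32.5 − 35.5264)/11.59 = -0.2611; ½·erfc(-0.2611) = 0.6440.
C = 944 × 0.6440 = 608 mg/L.

608 mg/L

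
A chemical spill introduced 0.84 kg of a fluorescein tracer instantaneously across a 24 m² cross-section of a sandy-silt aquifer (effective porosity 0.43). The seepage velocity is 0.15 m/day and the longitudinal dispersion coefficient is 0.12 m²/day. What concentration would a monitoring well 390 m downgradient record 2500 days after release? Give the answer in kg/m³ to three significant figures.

For an instantaneous plane source, C(x,t) = M/(n_e·A·√(4πDt)) · exp(−(x−vt)²/(4Dt)), with n_e·A the pore (flow) area.
Plume center vt = 0.15 × 2500 = 375 m, so the well at 390 m is 15 m downgradient of the peak.
√(4πDt) = 61.40 m, giving peak height M/(n_e·A·√(4πDt)) = 0.84/(0.43 × 24 × 61.40) = 0.001326 kg/m³.
(x−vt)²/(4Dt) = (15)²/(4 × 0.12 × 2500) = 0.1875; exp(−0.1875) = 0.8290.
C = 0.001326 × 0.8290 = 0.00110 kg/m³.

0.00110 kg/m³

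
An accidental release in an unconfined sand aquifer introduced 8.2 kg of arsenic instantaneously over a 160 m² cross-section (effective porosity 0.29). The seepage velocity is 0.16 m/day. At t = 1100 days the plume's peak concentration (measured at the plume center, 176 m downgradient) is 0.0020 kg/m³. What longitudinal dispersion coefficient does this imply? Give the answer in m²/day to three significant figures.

0.565 m²/day

At the plume center C_max = M/(n_e·A·√(4πDt)), so D = M²/(4πt·(n_e·A·C_max)²).
n_e·A·C_max = 0.29 × 160 × 0.0020 = 0.09280 kg/m.
D = 8.2²/(4π × 1100 × 0.09280²) = 0.565 m²/day.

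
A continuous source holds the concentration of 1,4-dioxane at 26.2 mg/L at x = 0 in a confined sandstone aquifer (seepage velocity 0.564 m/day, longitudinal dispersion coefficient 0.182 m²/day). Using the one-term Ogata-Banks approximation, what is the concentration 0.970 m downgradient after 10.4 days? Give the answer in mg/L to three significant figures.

26.0 mg/L

For a continuous step input, C/C₀ ≈ ½·erfc((x−vt)/(2√(Dt))).
vt = 0.564 × 10.4 = 5.8656 m and 2√(Dt) = 2√(0.182 × 10.4) = 2.752 m.
Argument (x−vt)/(2√(Dt)) = (0.970 − 5.8656)/2.752 = -1.779; ½·erfc(-1.779) = 0.9941.
C = 26.2 × 0.9941 = 26.0 mg/L.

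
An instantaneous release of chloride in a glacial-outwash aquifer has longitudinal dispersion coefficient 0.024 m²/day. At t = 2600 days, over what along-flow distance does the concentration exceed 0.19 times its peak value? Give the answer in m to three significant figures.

40.7 m

The plume is Gaussian with σ = √(2Dt) = √(2 × 0.024 × 2600) = 11.17 m.
C/C_peak = exp(−Δx²/(2σ²)) = 0.19 ⇒ Δx = σ·√(−2 ln 0.19) = 11.17 × 1.822 = 20.35 m.
Width = 2Δx = 40.7 m.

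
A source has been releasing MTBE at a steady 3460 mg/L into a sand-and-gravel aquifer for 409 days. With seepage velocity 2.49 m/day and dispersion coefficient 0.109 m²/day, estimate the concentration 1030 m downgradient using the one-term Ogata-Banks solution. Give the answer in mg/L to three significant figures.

380 mg/L

For a continuous step input, C/C₀ ≈ ½·erfc((x−vt)/(2√(Dt))).
vt = 2.49 × 409 = 1018.41 m and 2√(Dt) = 2√(0.109 × 409) = 13.35 m.
Argument (x−vt)/(2√(Dt)) = (1030 − 1018.41)/13.35 = 0.8682; ½·erfc(0.8682) = 0.1098.
C = 3460 × 0.1098 = 380 mg/L.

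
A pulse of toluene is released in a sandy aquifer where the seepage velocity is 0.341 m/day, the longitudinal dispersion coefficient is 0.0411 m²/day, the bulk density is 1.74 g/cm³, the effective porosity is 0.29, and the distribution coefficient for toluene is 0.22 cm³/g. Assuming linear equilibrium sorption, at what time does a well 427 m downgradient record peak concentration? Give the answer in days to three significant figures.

Retardation factor R = 1 + ρ_b·K_d/n = 1 + 1.74 × 0.22/0.29 = 2.320.
Sorption retards both mechanisms: v_R = v/R = 0.1470 m/day, D_R = D/R = 0.01772 m²/day.
Peak time from v_R²t² + 2D_R t − x² = 0: t = (√(D_R² + v_R²x²) − D_R)/v_R².
√(D_R² + v_R²x²) = √(0.01772² + 0.1470² × 427²) = 62.77; v_R² = 0.02161.
t = (62.77 − 0.01772)/0.02161 = 2900 days.

2900 days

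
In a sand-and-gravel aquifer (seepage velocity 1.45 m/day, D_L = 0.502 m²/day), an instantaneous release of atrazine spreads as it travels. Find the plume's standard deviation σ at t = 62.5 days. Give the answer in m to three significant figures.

Dispersive spreading gives a Gaussian with σ² = 2Dt; advection only shifts the center.
σ = √(2 × 0.502 × 62.5) = 7.92 m.

7.92 m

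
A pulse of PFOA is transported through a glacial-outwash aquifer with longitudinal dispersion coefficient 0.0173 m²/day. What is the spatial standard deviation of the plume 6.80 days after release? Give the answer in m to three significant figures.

0.485 m

Dispersive spreading gives a Gaussian with σ² = 2Dt; advection only shifts the center.
σ = √(2 × 0.0173 × 6.80) = 0.485 m.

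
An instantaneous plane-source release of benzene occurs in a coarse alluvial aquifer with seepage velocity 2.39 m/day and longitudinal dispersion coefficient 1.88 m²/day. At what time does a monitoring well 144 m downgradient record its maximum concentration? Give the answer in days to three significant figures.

59.9 days

For the 1D instantaneous-source solution, setting ∂C/∂t = 0 at fixed x gives v²t² + 2Dt − x² = 0, so t = (√(D² + v²x²) − D)/v².
√(D² + v²x²) = √(1.88² + 2.39² × 144²) = 344.2; v² = 5.7121.
t = (344.2 − 1.88)/5.7121 = 59.9 days (vs. the pure-advection estimate x/v = 60.3 d).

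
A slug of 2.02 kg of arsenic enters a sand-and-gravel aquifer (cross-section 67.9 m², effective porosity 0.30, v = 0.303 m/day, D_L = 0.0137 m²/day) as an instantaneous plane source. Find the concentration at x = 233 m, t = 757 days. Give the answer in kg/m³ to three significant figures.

For an instantaneous plane source, C(x,t) = M/(n_e·A·√(4πDt)) · exp(−(x−vt)²/(4Dt)), with n_e·A the pore (flow) area.
Plume center vt = 0.303 × 757 = 229.371 m, so the well at 233 m is 3.629 m downgradient of the peak.
√(4πDt) = 11.42 m, giving peak height M/(n_e·A·√(4πDt)) = 2.02/(0.30 × 67.9 × 11.42) = 0.008683 kg/m³.
(x−vt)²/(4Dt) = (3.629)²/(4 × 0.0137 × 757) = 0.3175; exp(−0.3175) = 0.7280.
C = 0.008683 × 0.7280 = 0.00632 kg/m³.

0.00632 kg/m³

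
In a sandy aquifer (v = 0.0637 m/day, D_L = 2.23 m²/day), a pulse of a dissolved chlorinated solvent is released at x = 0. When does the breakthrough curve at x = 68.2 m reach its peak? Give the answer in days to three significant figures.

654 days

For the 1D instantaneous-source solution, setting ∂C/∂t = 0 at fixed x gives v²t² + 2Dt − x² = 0, so t = (√(D² + v²x²) − D)/v².
√(D² + v²x²) = √(2.23² + 0.0637² × 68.2²) = 4.883; v² = 0.00405769.
t = (4.883 − 2.23)/0.00405769 = 654 days (vs. the pure-advection estimate x/v = 1070 d).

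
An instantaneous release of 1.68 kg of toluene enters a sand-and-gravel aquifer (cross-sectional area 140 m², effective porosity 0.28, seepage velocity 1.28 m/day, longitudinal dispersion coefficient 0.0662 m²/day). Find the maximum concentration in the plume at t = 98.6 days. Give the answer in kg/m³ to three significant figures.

0.00473 kg/m³

The peak of an instantaneous 1D plume sits at x = vt; there the Gaussian factor is 1 and C_max = M/(n_e·A·√(4πDt)), where n_e·A is the pore area the mass is dissolved in.
√(4πDt) = √(4π × 0.0662 × 98.6) = 9.057 m, so C_max = 1.68/(0.28 × 140 × 9.057) = 0.00473 kg/m³.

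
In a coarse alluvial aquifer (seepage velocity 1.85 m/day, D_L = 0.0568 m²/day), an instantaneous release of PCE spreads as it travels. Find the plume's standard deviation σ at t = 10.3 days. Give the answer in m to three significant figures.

1.08 m

Dispersive spreading gives a Gaussian with σ² = 2Dt; advection only shifts the center.
σ = √(2 × 0.0568 × 10.3) = 1.08 m.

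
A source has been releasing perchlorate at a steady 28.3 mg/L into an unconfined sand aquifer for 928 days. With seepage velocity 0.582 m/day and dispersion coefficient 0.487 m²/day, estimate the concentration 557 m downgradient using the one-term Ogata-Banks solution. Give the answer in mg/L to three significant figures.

For a continuous step input, C/C₀ ≈ ½·erfc((x−vt)/(2√(Dt))).
vt = 0.582 × 928 = 540.096 m and 2√(Dt) = 2√(0.487 × 928) = 42.52 m.
Argument (x−vt)/(2√(Dt)) = (557 − 540.096)/42.52 = 0.3976; ½·erfc(0.3976) = 0.2870.
C = 28.3 × 0.2870 = 8.12 mg/L.

8.12 mg/L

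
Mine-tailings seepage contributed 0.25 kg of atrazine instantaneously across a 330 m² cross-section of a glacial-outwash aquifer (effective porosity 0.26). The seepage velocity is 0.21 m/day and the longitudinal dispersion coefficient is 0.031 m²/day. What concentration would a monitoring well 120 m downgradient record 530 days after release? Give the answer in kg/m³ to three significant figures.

For an instantaneous plane source, C(x,t) = M/(n_e·A·√(4πDt)) · exp(−(x−vt)²/(4Dt)), with n_e·A the pore (flow) area.
Plume center vt = 0.21 × 530 = 111.3 m, so the well at 120 m is 8.7 m downgradient of the peak.
√(4πDt) = 14.37 m, giving peak height M/(n_e·A·√(4πDt)) = 0.25/(0.26 × 330 × 14.37) = 0.0002028 kg/m³.
(x−vt)²/(4Dt) = (8.7)²/(4 × 0.031 × 530) = 1.152; exp(−1.152) = 0.3160.
C = 0.0002028 × 0.3160 = 6.41e-05 kg/m³.

6.41e-05 kg/m³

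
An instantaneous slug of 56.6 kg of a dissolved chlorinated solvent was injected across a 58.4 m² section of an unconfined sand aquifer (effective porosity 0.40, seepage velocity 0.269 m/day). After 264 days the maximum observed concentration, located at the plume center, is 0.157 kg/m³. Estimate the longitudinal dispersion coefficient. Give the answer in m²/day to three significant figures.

At the plume center C_max = M/(n_e·A·√(4πDt)), so D = M²/(4πt·(n_e·A·C_max)²).
n_e·A·C_max = 0.40 × 58.4 × 0.157 = 3.668 kg/m.
D = 56.6²/(4π × 264 × 3.668²) = 0.0718 m²/day.

0.0718 m²/day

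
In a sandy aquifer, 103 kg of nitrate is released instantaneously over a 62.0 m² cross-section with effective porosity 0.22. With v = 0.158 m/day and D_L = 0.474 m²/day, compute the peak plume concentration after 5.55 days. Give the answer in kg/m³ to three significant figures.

1.31 kg/m³

The peak of an instantaneous 1D plume sits at x = vt; there the Gaussian factor is 1 and C_max = M/(n_e·A·√(4πDt)), where n_e·A is the pore area the mass is dissolved in.
√(4πDt) = √(4π × 0.474 × 5.55) = 5.750 m, so C_max = 103/(0.22 × 62.0 × 5.750) = 1.31 kg/m³.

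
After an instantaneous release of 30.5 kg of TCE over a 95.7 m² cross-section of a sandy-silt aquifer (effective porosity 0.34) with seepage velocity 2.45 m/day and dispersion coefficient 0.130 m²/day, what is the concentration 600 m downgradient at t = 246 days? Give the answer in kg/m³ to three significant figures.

For an instantaneous plane source, C(x,t) = M/(n_e·A·√(4πDt)) · exp(−(x−vt)²/(4Dt)), with n_e·A the pore (flow) area.
Plume center vt = 2.45 × 246 = 602.7 m, so the well at 600 m is 2.7 m upgradient of the peak.
√(4πDt) = 20.05 m, giving peak height M/(n_e·A·√(4πDt)) = 30.5/(0.34 × 95.7 × 20.05) = 0.04675 kg/m³.
(x−vt)²/(4Dt) = (-2.7)²/(4 × 0.130 × 246) = 0.05699; exp(−0.05699) = 0.9446.
C = 0.04675 × 0.9446 = 0.0442 kg/m³.

0.0442 kg/m³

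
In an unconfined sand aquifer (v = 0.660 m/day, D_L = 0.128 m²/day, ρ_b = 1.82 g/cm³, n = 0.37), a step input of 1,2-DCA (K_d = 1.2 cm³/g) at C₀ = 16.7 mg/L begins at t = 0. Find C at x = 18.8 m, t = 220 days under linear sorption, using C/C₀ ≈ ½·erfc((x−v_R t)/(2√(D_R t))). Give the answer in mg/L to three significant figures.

13.1 mg/L

Retardation factor R = 1 + ρ_b·K_d/n = 1 + 1.82 × 1.2/0.37 = 6.903.
Sorption retards both mechanisms: v_R = v/R = 0.09561 m/day, D_R = D/R = 0.01854 m²/day.
v_R·t = 0.09561 × 220 = 21.0342 m; 2√(D_R t) = 4.039 m; argument = (18.8 − 21.0342)/4.039 = -0.5532.
C = C₀ × ½·erfc(-0.5532) = 16.7 × 0.7830 = 13.1 mg/L.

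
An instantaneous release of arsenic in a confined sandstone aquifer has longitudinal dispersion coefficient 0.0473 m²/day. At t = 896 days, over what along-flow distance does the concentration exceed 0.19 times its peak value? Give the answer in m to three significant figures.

33.6 m

The plume is Gaussian with σ = √(2Dt) = √(2 × 0.0473 × 896) = 9.207 m.
C/C_peak = exp(−Δx²/(2σ²)) = 0.19 ⇒ Δx = σ·√(−2 ln 0.19) = 9.207 × 1.822 = 16.78 m.
Width = 2Δx = 33.6 m.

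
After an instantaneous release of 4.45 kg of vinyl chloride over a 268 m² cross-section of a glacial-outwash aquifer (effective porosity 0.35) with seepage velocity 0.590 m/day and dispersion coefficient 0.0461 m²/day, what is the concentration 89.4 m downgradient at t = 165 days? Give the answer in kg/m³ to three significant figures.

0.000608 kg/m³

For an instantaneous plane source, C(x,t) = M/(n_e·A·√(4πDt)) · exp(−(x−vt)²/(4Dt)), with n_e·A the pore (flow) area.
Plume center vt = 0.590 × 165 = 97.35 m, so the well at 89.4 m is 7.95 m upgradient of the peak.
√(4πDt) = 9.777 m, giving peak height M/(n_e·A·√(4πDt)) = 4.45/(0.35 × 268 × 9.777) = 0.004852 kg/m³.
(x−vt)²/(4Dt) = (-7.95)²/(4 × 0.0461 × 165) = 2.077; exp(−2.077) = 0.1253.
C = 0.004852 × 0.1253 = 0.000608 kg/m³.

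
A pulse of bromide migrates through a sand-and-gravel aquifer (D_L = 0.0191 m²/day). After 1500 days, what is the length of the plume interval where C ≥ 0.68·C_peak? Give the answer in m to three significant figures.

The plume is Gaussian with σ = √(2Dt) = √(2 × 0.0191 × 1500) = 7.570 m.
C/C_peak = exp(−Δx²/(2σ²)) = 0.68 ⇒ Δx = σ·√(−2 ln 0.68) = 7.570 × 0.8783 = 6.649 m.
Width = 2Δx = 13.3 m.

13.3 m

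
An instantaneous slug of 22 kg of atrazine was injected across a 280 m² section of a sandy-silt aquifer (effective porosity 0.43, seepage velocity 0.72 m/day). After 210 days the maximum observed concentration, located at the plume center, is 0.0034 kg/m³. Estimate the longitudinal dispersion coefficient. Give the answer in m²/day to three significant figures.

At the plume center C_max = M/(n_e·A·√(4πDt)), so D = M²/(4πt·(n_e·A·C_max)²).
n_e·A·C_max = 0.43 × 280 × 0.0034 = 0.4094 kg/m.
D = 22²/(4π × 210 × 0.4094²) = 1.09 m²/day.

1.09 m²/day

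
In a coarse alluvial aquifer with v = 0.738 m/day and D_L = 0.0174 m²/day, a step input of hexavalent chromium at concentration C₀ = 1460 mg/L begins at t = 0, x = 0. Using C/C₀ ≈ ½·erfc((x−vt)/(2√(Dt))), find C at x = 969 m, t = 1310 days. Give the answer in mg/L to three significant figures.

542 mg/L

For a continuous step input, C/C₀ ≈ ½·erfc((x−vt)/(2√(Dt))).
vt = 0.738 × 1310 = 966.78 m and 2√(Dt) = 2√(0.0174 × 1310) = 9.549 m.
Argument (x−vt)/(2√(Dt)) = (969 − 966.78)/9.549 = 0.2325; ½·erfc(0.2325) = 0.3712.
C = 1460 × 0.3712 = 542 mg/L.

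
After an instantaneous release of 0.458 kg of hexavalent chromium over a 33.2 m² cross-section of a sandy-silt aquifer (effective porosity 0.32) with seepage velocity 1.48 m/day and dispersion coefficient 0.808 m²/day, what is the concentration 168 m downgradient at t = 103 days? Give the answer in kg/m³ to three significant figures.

For an instantaneous plane source, C(x,t) = M/(n_e·A·√(4πDt)) · exp(−(x−vt)²/(4Dt)), with n_e·A the pore (flow) area.
Plume center vt = 1.48 × 103 = 152.44 m, so the well at 168 m is 15.56 m downgradient of the peak.
√(4πDt) = 32.34 m, giving peak height M/(n_e·A·√(4πDt)) = 0.458/(0.32 × 33.2 × 32.34) = 0.001333 kg/m³.
(x−vt)²/(4Dt) = (15.56)²/(4 × 0.808 × 103) = 0.7273; exp(−0.7273) = 0.4832.
C = 0.001333 × 0.4832 = 0.000644 kg/m³.

0.000644 kg/m³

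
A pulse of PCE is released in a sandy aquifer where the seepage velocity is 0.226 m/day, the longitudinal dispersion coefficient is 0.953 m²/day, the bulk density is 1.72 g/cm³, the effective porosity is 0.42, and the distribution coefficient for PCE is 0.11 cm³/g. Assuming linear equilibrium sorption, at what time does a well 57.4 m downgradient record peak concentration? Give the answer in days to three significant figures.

342 days

Retardation factor R = 1 + ρ_b·K_d/n = 1 + 1.72 × 0.11/0.42 = 1.450.
Sorption retards both mechanisms: v_R = v/R = 0.1559 m/day, D_R = D/R = 0.6572 m²/day.
Peak time from v_R²t² + 2D_R t − x² = 0: t = (√(D_R² + v_R²x²) − D_R)/v_R².
√(D_R² + v_R²x²) = √(0.6572² + 0.1559² × 57.4²) = 8.973; v_R² = 0.02430.
t = (8.973 − 0.6572)/0.02430 = 342 days.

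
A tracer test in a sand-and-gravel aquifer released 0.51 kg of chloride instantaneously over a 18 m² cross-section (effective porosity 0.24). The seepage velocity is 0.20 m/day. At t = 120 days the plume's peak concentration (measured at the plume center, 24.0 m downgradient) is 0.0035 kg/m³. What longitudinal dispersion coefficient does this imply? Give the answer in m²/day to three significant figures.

At the plume center C_max = M/(n_e·A·√(4πDt)), so D = M²/(4πt·(n_e·A·C_max)²).
n_e·A·C_max = 0.24 × 18 × 0.0035 = 0.01512 kg/m.
D = 0.51²/(4π × 120 × 0.01512²) = 0.754 m²/day.

0.754 m²/day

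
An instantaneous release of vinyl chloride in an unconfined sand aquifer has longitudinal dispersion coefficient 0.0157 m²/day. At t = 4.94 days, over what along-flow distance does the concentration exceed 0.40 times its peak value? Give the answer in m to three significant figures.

The plume is Gaussian with σ = √(2Dt) = √(2 × 0.0157 × 4.94) = 0.3938 m.
C/C_peak = exp(−Δx²/(2σ²)) = 0.40 ⇒ Δx = σ·√(−2 ln 0.40) = 0.3938 × 1.354 = 0.5332 m.
Width = 2Δx = 1.07 m.

1.07 m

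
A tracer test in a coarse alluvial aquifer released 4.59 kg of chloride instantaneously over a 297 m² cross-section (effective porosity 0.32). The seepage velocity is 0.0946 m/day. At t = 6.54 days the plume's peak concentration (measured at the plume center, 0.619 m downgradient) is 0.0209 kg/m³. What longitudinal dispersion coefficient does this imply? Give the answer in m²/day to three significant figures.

At the plume center C_max = M/(n_e·A·√(4πDt)), so D = M²/(4πt·(n_e·A·C_max)²).
n_e·A·C_max = 0.32 × 297 × 0.0209 = 1.986 kg/m.
D = 4.59²/(4π × 6.54 × 1.986²) = 0.0650 m²/day.

0.0650 m²/day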